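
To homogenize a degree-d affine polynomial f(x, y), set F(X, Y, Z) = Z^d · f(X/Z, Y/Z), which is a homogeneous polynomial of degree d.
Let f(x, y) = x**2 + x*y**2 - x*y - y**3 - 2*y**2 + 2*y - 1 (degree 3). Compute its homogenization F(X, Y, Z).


F(X, Y, Z) = X**2*Z + X*Y**2 - X*Y*Z - Y**3 - 2*Y**2*Z + 2*Y*Z**2 - Z**3

deg(f) = 3.
Substitute x = X/Z, y = Y/Z into f, then multiply by Z^3.
  monomial 1·x^2·y^0 ↦ 1·X^2·Y^0·Z^1.
  monomial 1·x^1·y^2 ↦ 1·X^1·Y^2·Z^0.
  monomial -1·x^1·y^1 ↦ -1·X^1·Y^1·Z^1.
  monomial -1·x^0·y^3 ↦ -1·X^0·Y^3·Z^0.
  monomial -2·x^0·y^2 ↦ -2·X^0·Y^2·Z^1.
  monomial 2·x^0·y^1 ↦ 2·X^0·Y^1·Z^2.
  monomial -1·x^0·y^0 ↦ -1·X^0·Y^0·Z^3.
Collecting: F(X, Y, Z) = X**2*Z + X*Y**2 - X*Y*Z - Y**3 - 2*Y**2*Z + 2*Y*Z**2 - Z**3.


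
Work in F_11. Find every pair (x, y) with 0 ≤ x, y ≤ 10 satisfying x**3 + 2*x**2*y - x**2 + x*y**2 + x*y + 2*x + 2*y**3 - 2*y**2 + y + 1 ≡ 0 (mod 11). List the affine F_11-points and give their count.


Affine F_11-points: {(0, 2), (2, 1), (3, 3), (4, 7), (6, 6), (6, 7), (7, 3), (9, 4), (10, 7)}; count = 9.

For each of the 121 pairs (x, y) ∈ F_11², evaluate f(x, y) mod 11. Record the zeros.
  x = 0: [0↦1, 1↦2, 2↦0, 3↦7, 4↦2, 5↦8, 6↦4, 7↦2, 8↦3, 9↦8, 10↦7]  zeros at y ∈ {2}
  x = 1: [0↦3, 1↦8, 2↦1, 3↦5, 4↦10, 5↦6, 6↦5, 7↦8, 8↦5, 9↦8, 10↦7]  zeros at y ∈ ∅
  x = 2: [0↦9, 1↦0, 2↦3, 3↦8, 4↦5, 5↦6, 6↦1, 7↦2, 8↦10, 9↦4, 10↦7]  zeros at y ∈ {1}
  x = 3: [0↦3, 1↦6, 2↦1, 3↦0, 4↦4, 5↦3, 6↦9, 7↦1, 8↦2, 9↦2, 10↦2]  zeros at y ∈ {3}
  x = 4: [0↦2, 1↦10, 2↦1, 3↦9, 4↦2, 5↦3, 6↦2, 7↦0, 8↦9, 9↦8, 10↦9]  zeros at y ∈ {7}
  x = 5: [0↦1, 1↦7, 2↦9, 3↦8, 4↦5, 5↦1, 6↦8, 7↦5, 8↦4, 9↦6, 10↦1]  zeros at y ∈ ∅
  x = 6: [0↦6, 1↦3, 2↦9, 3↦3, 4↦8, 5↦3, 6↦0, 7↦0, 8↦4, 9↦2, 10↦6]  zeros at y ∈ {6, 7}
  x = 7: [0↦1, 1↦4, 2↦7, 3↦0, 4↦6, 5↦4, 6↦6, 7↦2, 8↦4, 9↦2, 10↦8]  zeros at y ∈ {3}
  x = 8: [0↦3, 1↦5, 2↦9, 3↦5, 4↦5, 5↦10, 6↦10, 7↦6, 8↦10, 9↦1, 10↦2]  zeros at y ∈ ∅
  x = 9: [0↦7, 1↦1, 2↦10, 3↦2, 4↦0, 5↦5, 6↦7, 7↦7, 8↦6, 9↦5, 10↦5]  zeros at y ∈ {4}
  x = 10: [0↦8, 1↦9, 2↦5, 3↦8, 4↦8, 5↦6, 6↦3, 7↦0, 8↦9, 9↦9, 10↦1]  zeros at y ∈ {7}
Collecting zeros: affine points = {(0, 2), (2, 1), (3, 3), (4, 7), (6, 6), (6, 7), (7, 3), (9, 4), (10, 7)}.
Total count |C(F_11)_aff| = 9.


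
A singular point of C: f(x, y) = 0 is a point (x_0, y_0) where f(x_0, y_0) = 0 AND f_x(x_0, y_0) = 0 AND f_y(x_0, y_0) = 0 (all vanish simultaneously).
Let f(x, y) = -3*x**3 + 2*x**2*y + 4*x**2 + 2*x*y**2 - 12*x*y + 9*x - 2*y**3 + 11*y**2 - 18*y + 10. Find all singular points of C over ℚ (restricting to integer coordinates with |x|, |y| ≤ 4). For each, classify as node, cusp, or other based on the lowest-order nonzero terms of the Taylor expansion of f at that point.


Singular points: {(1, 2)}; classification: node.

Compute partial derivatives:
  f_x = -9*x**2 + 4*x*y + 8*x + 2*y**2 - 12*y + 9.
  f_y = 2*x**2 + 4*x*y - 12*x - 6*y**2 + 22*y - 18.
Scan x_0 ∈ {−4, ..., 4}. For each x_0, f_y(x_0, y) is a polynomial in y; find its integer roots y ∈ {−4, ..., 4}, then test f_x and f at those candidates.
  x = -4: f_y(-4, y) = -6*y**2 + 6*y + 62; no integer root y with |y| ≤ 4.
  x = -3: f_y(-3, y) = -6*y**2 + 10*y + 36; no integer root y with |y| ≤ 4.
  x = -2: f_y(-2, y) = -6*y**2 + 14*y + 14; no integer root y with |y| ≤ 4.
  x = -1: f_y(-1, y) = -6*y**2 + 18*y - 4; no integer root y with |y| ≤ 4.
  x = 0: f_y(0, y) = -6*y**2 + 22*y - 18; no integer root y with |y| ≤ 4.
  x = 1: f_y(1, y) = -6*y**2 + 26*y - 28; vanishes at y ∈ {2}. (1, 2): f_x = 0, f = 0 — SINGULAR.
  x = 2: f_y(2, y) = -6*y**2 + 30*y - 34; no integer root y with |y| ≤ 4.
  x = 3: f_y(3, y) = -6*y**2 + 34*y - 36; no integer root y with |y| ≤ 4.
  x = 4: f_y(4, y) = -6*y**2 + 38*y - 34; no integer root y with |y| ≤ 4.
Only singular point on the grid: (1, 2).
Classify: substitute x = 1 + u, y = 2 + v and expand: f = -3*u**3 + 2*u**2*v - u**2 + 2*u*v**2 - 2*v**3 + v**2.
No constant or linear terms (consistent with a singular point). Quadratic part: -u**2 + v**2. Cubic part: -3*u**3 + 2*u**2*v + 2*u*v**2 - 2*v**3.
The quadratic part v**2 - u**2 = (v − u)(v + u) splits into two distinct linear factors, so there are two distinct tangent lines y − 2 = ±(x − 1) — this is a node (ordinary double point).
Classification: node.


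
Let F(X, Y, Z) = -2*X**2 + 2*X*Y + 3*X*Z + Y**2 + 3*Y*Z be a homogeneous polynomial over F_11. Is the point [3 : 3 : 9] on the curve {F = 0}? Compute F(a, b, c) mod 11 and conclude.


F(3,3,9) ≡ 6 (mod 11); P is NOT on the curve.

Evaluate F(3, 3, 9) term-by-term (mod 11).
  -2*X**2 ↦ -2·9·1·1 = -18
  2*X*Y ↦ 2·3·3·1 = 18
  3*X*Z ↦ 3·3·1·9 = 81
  Y**2 ↦ 1·1·9·1 = 9
  3*Y*Z ↦ 3·1·3·9 = 81
Sum: F(3, 3, 9) = (-18) + (18) + (81) + (9) + (81) = 171.
Reducing mod 11: 171 ≡ 6 (mod 11).
Since F(a, b, c) ≡ 6 ≠ 0 (mod 11), P does NOT lie on the curve.


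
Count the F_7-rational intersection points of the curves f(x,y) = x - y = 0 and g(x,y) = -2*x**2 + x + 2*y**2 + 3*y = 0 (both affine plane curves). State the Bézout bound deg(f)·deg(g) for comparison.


Common zeros: {(0, 0)}; count = 1; Bézout bound = 2.

deg(f) = 1, deg(g) = 2, so Bézout bound = 2.
Scan x ∈ F_7. For each x, list the y ∈ F_7 with f(x, y) ≡ 0 and those with g(x, y) ≡ 0 (mod 7); the common zeros in that column are the intersection.
  x = 0: f ≡ 0 at y ∈ {0}; g ≡ 0 at y ∈ {0, 2}; common: {0}.
  x = 1: f ≡ 0 at y ∈ {1}; g ≡ 0 at y ∈ ∅; common: ∅.
  x = 2: f ≡ 0 at y ∈ {2}; g ≡ 0 at y ∈ {3, 6}; common: ∅.
  x = 3: f ≡ 0 at y ∈ {3}; g ≡ 0 at y ∈ ∅; common: ∅.
  x = 4: f ≡ 0 at y ∈ {4}; g ≡ 0 at y ∈ {0, 2}; common: ∅.
  x = 5: f ≡ 0 at y ∈ {5}; g ≡ 0 at y ∈ ∅; common: ∅.
  x = 6: f ≡ 0 at y ∈ {6}; g ≡ 0 at y ∈ ∅; common: ∅.
Collecting: common zeros = {(0, 0)}, so the count is 1.
Comparison with the Bézout bound: 1 ≤ 2 = deg(f)·deg(g), as expected for curves with no common component (the affine F_7-count falls short of the bound because intersections may lie at infinity, over extension fields, or carry multiplicity).


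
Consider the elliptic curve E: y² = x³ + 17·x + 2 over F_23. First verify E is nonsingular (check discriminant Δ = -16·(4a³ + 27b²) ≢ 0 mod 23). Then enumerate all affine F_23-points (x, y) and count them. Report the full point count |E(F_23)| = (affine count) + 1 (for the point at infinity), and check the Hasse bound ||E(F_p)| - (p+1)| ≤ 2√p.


Affine points = {(0, 5), (0, 18), (7, 2), (7, 21), (8, 11), (8, 12), (11, 5), (11, 18), (12, 5), (12, 18), (16, 0), (17, 11), (17, 12), (19, 10), (19, 13), (20, 4), (20, 19), (21, 11), (21, 12)}; affine count = 19; |E(F_23)| = 20.

Discriminant check: Δ ∝ 4a³ + 27b² = 4·17³ + 27·2² = 4·4913 + 27·4 ≡ 3 (mod 23). Nonzero ⇒ E is nonsingular.
For each x ∈ F_23, compute rhs = x³ + 17·x + 2 mod 23, then count y ∈ F_23 with y² ≡ rhs.
  x = 0: rhs = 2, matching y values: 5, 18 (2 points).
  x = 1: rhs = 20, matching y values: none (0 points).
  x = 2: rhs = 21, matching y values: none (0 points).
  x = 3: rhs = 11, matching y values: none (0 points).
  x = 4: rhs = 19, matching y values: none (0 points).
  x = 5: rhs = 5, matching y values: none (0 points).
  x = 6: rhs = 21, matching y values: none (0 points).
  x = 7: rhs = 4, matching y values: 2, 21 (2 points).
  x = 8: rhs = 6, matching y values: 11, 12 (2 points).
  x = 9: rhs = 10, matching y values: none (0 points).
  x = 10: rhs = 22, matching y values: none (0 points).
  x = 11: rhs = 2, matching y values: 5, 18 (2 points).
  x = 12: rhs = 2, matching y values: 5, 18 (2 points).
  x = 13: rhs = 5, matching y values: none (0 points).
  x = 14: rhs = 17, matching y values: none (0 points).
  x = 15: rhs = 21, matching y values: none (0 points).
  x = 16: rhs = 0, matching y values: 0 (1 points).
  x = 17: rhs = 6, matching y values: 11, 12 (2 points).
  x = 18: rhs = 22, matching y values: none (0 points).
  x = 19: rhs = 8, matching y values: 10, 13 (2 points).
  x = 20: rhs = 16, matching y values: 4, 19 (2 points).
  x = 21: rhs = 6, matching y values: 11, 12 (2 points).
  x = 22: rhs = 7, matching y values: none (0 points).
Total affine count: 19.
Full point count |E(F_23)| = 19 + 1 = 20.
Hasse bound: |20 − (23+1)| = |-4| = 4 ≤ 2√23 ≈ 9.5917 ✓.


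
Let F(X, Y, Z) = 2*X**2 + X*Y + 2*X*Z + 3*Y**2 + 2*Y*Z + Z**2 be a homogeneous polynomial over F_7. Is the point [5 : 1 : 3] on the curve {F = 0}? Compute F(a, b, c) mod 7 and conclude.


F(5,1,3) ≡ 5 (mod 7); P is NOT on the curve.

Evaluate F(5, 1, 3) term-by-term (mod 7).
  2*X**2 ↦ 2·25·1·1 = 50
  X*Y ↦ 1·5·1·1 = 5
  2*X*Z ↦ 2·5·1·3 = 30
  3*Y**2 ↦ 3·1·1·1 = 3
  2*Y*Z ↦ 2·1·1·3 = 6
  Z**2 ↦ 1·1·1·9 = 9
Sum: F(5, 1, 3) = (50) + (5) + (30) + (3) + (6) + (9) = 103.
Reducing mod 7: 103 ≡ 5 (mod 7).
Since F(a, b, c) ≡ 5 ≠ 0 (mod 7), P does NOT lie on the curve.


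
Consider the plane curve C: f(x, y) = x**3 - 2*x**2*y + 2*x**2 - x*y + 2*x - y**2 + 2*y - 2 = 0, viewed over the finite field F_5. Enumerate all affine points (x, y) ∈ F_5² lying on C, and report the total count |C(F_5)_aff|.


Affine F_5-points: {(0, 3), (0, 4), (2, 3), (2, 4), (4, 2), (4, 4)}; count = 6.

For each of the 25 pairs (x, y) ∈ F_5², evaluate f(x, y) mod 5. Record the zeros.
  x = 0: [0↦3, 1↦4, 2↦3, 3↦0, 4↦0]  zeros at y ∈ {3, 4}
  x = 1: [0↦3, 1↦1, 2↦2, 3↦1, 4↦3]  zeros at y ∈ ∅
  x = 2: [0↦3, 1↦4, 2↦3, 3↦0, 4↦0]  zeros at y ∈ {3, 4}
  x = 3: [0↦4, 1↦4, 2↦2, 3↦3, 4↦2]  zeros at y ∈ ∅
  x = 4: [0↦2, 1↦2, 2↦0, 3↦1, 4↦0]  zeros at y ∈ {2, 4}
Collecting zeros: affine points = {(0, 3), (0, 4), (2, 3), (2, 4), (4, 2), (4, 4)}.
Total count |C(F_5)_aff| = 6.


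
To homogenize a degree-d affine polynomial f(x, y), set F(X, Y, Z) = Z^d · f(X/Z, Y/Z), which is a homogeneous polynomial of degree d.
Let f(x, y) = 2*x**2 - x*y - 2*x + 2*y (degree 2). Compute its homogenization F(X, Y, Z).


F(X, Y, Z) = 2*X**2 - X*Y - 2*X*Z + 2*Y*Z

deg(f) = 2.
Substitute x = X/Z, y = Y/Z into f, then multiply by Z^2.
  monomial 2·x^2·y^0 ↦ 2·X^2·Y^0·Z^0.
  monomial -1·x^1·y^1 ↦ -1·X^1·Y^1·Z^0.
  monomial -2·x^1·y^0 ↦ -2·X^1·Y^0·Z^1.
  monomial 2·x^0·y^1 ↦ 2·X^0·Y^1·Z^1.
Collecting: F(X, Y, Z) = 2*X**2 - X*Y - 2*X*Z + 2*Y*Z.


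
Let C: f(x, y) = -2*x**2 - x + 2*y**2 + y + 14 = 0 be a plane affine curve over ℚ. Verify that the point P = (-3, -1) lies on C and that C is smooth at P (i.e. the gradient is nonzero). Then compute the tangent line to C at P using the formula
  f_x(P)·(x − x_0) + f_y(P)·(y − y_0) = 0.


Tangent line at P: 11*x - 3*y + 30 = 0.

Step 1: f(-3, -1) = 0, so P lies on C.
Step 2: partial derivatives
  f_x(x, y) = -4*x - 1, f_y(x, y) = 4*y + 1.
  f_x(P) = 11, f_y(P) = -3 (gradient nonzero, so P is smooth).
Step 3: tangent line at P: 11·(x − -3) + -3·(y − -1) = 0.
Expanding: 11*x - 3*y + 30 = 0.


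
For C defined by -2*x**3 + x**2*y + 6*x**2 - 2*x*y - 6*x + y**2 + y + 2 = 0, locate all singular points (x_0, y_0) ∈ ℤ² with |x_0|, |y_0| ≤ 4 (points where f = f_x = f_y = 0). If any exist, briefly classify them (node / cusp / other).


Singular points: {(1, 0)}; classification: cusp.

Compute partial derivatives:
  f_x = -6*x**2 + 2*x*y + 12*x - 2*y - 6.
  f_y = x**2 - 2*x + 2*y + 1.
Scan x_0 ∈ {−4, ..., 4}. For each x_0, f_y(x_0, y) is a polynomial in y; find its integer roots y ∈ {−4, ..., 4}, then test f_x and f at those candidates.
  x = -4: f_y(-4, y) = 2*y + 25; no integer root y with |y| ≤ 4.
  x = -3: f_y(-3, y) = 2*y + 16; no integer root y with |y| ≤ 4.
  x = -2: f_y(-2, y) = 2*y + 9; no integer root y with |y| ≤ 4.
  x = -1: f_y(-1, y) = 2*y + 4; vanishes at y ∈ {-2}. (-1, -2): f_x = -16 ≠ 0.
  x = 0: f_y(0, y) = 2*y + 1; no integer root y with |y| ≤ 4.
  x = 1: f_y(1, y) = 2*y; vanishes at y ∈ {0}. (1, 0): f_x = 0, f = 0 — SINGULAR.
  x = 2: f_y(2, y) = 2*y + 1; no integer root y with |y| ≤ 4.
  x = 3: f_y(3, y) = 2*y + 4; vanishes at y ∈ {-2}. (3, -2): f_x = -32 ≠ 0.
  x = 4: f_y(4, y) = 2*y + 9; no integer root y with |y| ≤ 4.
Only singular point on the grid: (1, 0).
Classify: substitute x = 1 + u, y = 0 + v and expand: f = -2*u**3 + u**2*v + v**2.
No constant or linear terms (consistent with a singular point). Quadratic part: v**2. Cubic part: -2*u**3 + u**2*v.
The quadratic part v**2 is a perfect square, so there is a single (double) tangent line v = 0, i.e. y = 0. Restricting the cubic part to that line (v = 0) leaves -2*u**3 ≠ 0, so f is not divisible by v and the branch is v² ≈ 2*u**3 to lowest order — this is a cusp.
Classification: cusp.


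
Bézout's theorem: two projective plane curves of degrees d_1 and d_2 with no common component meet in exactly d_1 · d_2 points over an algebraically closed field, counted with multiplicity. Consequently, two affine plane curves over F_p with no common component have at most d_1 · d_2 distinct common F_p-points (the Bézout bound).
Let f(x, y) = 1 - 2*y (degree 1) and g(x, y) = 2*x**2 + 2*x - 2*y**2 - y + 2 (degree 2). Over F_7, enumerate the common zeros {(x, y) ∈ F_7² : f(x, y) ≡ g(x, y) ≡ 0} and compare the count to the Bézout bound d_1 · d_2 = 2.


Common zeros: ∅; count = 0; Bézout bound = 2.

deg(f) = 1, deg(g) = 2, so Bézout bound = 2.
Scan x ∈ F_7. For each x, list the y ∈ F_7 with f(x, y) ≡ 0 and those with g(x, y) ≡ 0 (mod 7); the common zeros in that column are the intersection.
  x = 0: f ≡ 0 at y ∈ {4}; g ≡ 0 at y ∈ ∅; common: ∅.
  x = 1: f ≡ 0 at y ∈ {4}; g ≡ 0 at y ∈ {5}; common: ∅.
  x = 2: f ≡ 0 at y ∈ {4}; g ≡ 0 at y ∈ {0, 3}; common: ∅.
  x = 3: f ≡ 0 at y ∈ {4}; g ≡ 0 at y ∈ ∅; common: ∅.
  x = 4: f ≡ 0 at y ∈ {4}; g ≡ 0 at y ∈ {0, 3}; common: ∅.
  x = 5: f ≡ 0 at y ∈ {4}; g ≡ 0 at y ∈ {5}; common: ∅.
  x = 6: f ≡ 0 at y ∈ {4}; g ≡ 0 at y ∈ ∅; common: ∅.
Collecting: common zeros = ∅, so the count is 0.
Comparison with the Bézout bound: 0 ≤ 2 = deg(f)·deg(g), as expected for curves with no common component (the affine F_7-count falls short of the bound because intersections may lie at infinity, over extension fields, or carry multiplicity).


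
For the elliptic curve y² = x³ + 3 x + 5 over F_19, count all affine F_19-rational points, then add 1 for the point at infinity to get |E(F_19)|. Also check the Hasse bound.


Affine points = {(0, 9), (0, 10), (1, 3), (1, 16), (2, 0), (4, 9), (4, 10), (6, 7), (6, 12), (8, 3), (8, 16), (9, 1), (9, 18), (10, 3), (10, 16), (11, 1), (11, 18), (14, 6), (14, 13), (15, 9), (15, 10), (16, 8), (16, 11), (18, 1), (18, 18)}; affine count = 25; |E(F_19)| = 26.

Discriminant check: Δ ∝ 4a³ + 27b² = 4·3³ + 27·5² = 4·27 + 27·25 ≡ 4 (mod 19). Nonzero ⇒ E is nonsingular.
For each x ∈ F_19, compute rhs = x³ + 3·x + 5 mod 19, then count y ∈ F_19 with y² ≡ rhs.
  x = 0: rhs = 5, matching y values: 9, 10 (2 points).
  x = 1: rhs = 9, matching y values: 3, 16 (2 points).
  x = 2: rhs = 0, matching y values: 0 (1 points).
  x = 3: rhs = 3, matching y values: none (0 points).
  x = 4: rhs = 5, matching y values: 9, 10 (2 points).
  x = 5: rhs = 12, matching y values: none (0 points).
  x = 6: rhs = 11, matching y values: 7, 12 (2 points).
  x = 7: rhs = 8, matching y values: none (0 points).
  x = 8: rhs = 9, matching y values: 3, 16 (2 points).
  x = 9: rhs = 1, matching y values: 1, 18 (2 points).
  x = 10: rhs = 9, matching y values: 3, 16 (2 points).
  x = 11: rhs = 1, matching y values: 1, 18 (2 points).
  x = 12: rhs = 2, matching y values: none (0 points).
  x = 13: rhs = 18, matching y values: none (0 points).
  x = 14: rhs = 17, matching y values: 6, 13 (2 points).
  x = 15: rhs = 5, matching y values: 9, 10 (2 points).
  x = 16: rhs = 7, matching y values: 8, 11 (2 points).
  x = 17: rhs = 10, matching y values: none (0 points).
  x = 18: rhs = 1, matching y values: 1, 18 (2 points).
Total affine count: 25.
Full point count |E(F_19)| = 25 + 1 = 26.
Hasse bound: |26 − (19+1)| = |6| = 6 ≤ 2√19 ≈ 8.7178 ✓.


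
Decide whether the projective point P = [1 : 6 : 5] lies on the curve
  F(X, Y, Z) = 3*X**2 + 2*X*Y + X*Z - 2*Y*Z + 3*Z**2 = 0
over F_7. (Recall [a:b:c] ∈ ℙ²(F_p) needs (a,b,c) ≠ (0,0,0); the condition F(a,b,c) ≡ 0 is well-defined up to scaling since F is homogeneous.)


F(1,6,5) ≡ 0 (mod 7); P is on the curve.

Evaluate F(1, 6, 5) term-by-term (mod 7).
  3*X**2 ↦ 3·1·1·1 = 3
  2*X*Y ↦ 2·1·6·1 = 12
  X*Z ↦ 1·1·1·5 = 5
  -2*Y*Z ↦ -2·1·6·5 = -60
  3*Z**2 ↦ 3·1·1·25 = 75
Sum: F(1, 6, 5) = (3) + (12) + (5) + (-60) + (75) = 35.
Reducing mod 7: 35 ≡ 0 (mod 7).
Since F(a, b, c) ≡ 0 (mod 7), P lies on the curve.


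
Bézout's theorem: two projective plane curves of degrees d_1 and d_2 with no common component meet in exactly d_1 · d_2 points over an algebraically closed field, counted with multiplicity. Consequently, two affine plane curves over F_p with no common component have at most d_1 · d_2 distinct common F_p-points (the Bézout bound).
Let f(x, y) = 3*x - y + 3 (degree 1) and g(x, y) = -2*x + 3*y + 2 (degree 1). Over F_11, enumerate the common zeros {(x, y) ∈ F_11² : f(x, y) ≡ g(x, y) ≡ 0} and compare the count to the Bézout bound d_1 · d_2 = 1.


Common zeros: {(0, 3)}; count = 1; Bézout bound = 1.

deg(f) = 1, deg(g) = 1, so Bézout bound = 1.
Scan x ∈ F_11. For each x, list the y ∈ F_11 with f(x, y) ≡ 0 and those with g(x, y) ≡ 0 (mod 11); the common zeros in that column are the intersection.
  x = 0: f ≡ 0 at y ∈ {3}; g ≡ 0 at y ∈ {3}; common: {3}.
  x = 1: f ≡ 0 at y ∈ {6}; g ≡ 0 at y ∈ {0}; common: ∅.
  x = 2: f ≡ 0 at y ∈ {9}; g ≡ 0 at y ∈ {8}; common: ∅.
  x = 3: f ≡ 0 at y ∈ {1}; g ≡ 0 at y ∈ {5}; common: ∅.
  x = 4: f ≡ 0 at y ∈ {4}; g ≡ 0 at y ∈ {2}; common: ∅.
  x = 5: f ≡ 0 at y ∈ {7}; g ≡ 0 at y ∈ {10}; common: ∅.
  x = 6: f ≡ 0 at y ∈ {10}; g ≡ 0 at y ∈ {7}; common: ∅.
  x = 7: f ≡ 0 at y ∈ {2}; g ≡ 0 at y ∈ {4}; common: ∅.
  x = 8: f ≡ 0 at y ∈ {5}; g ≡ 0 at y ∈ {1}; common: ∅.
  x = 9: f ≡ 0 at y ∈ {8}; g ≡ 0 at y ∈ {9}; common: ∅.
  x = 10: f ≡ 0 at y ∈ {0}; g ≡ 0 at y ∈ {6}; common: ∅.
Collecting: common zeros = {(0, 3)}, so the count is 1.
Comparison with the Bézout bound: 1 ≤ 1 = deg(f)·deg(g), as expected for curves with no common component (the bound is attained).


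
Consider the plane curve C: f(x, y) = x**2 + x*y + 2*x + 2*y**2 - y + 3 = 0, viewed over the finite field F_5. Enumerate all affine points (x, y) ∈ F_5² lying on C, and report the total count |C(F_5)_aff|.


Affine F_5-points: {(3, 2)}; count = 1.

For each of the 25 pairs (x, y) ∈ F_5², evaluate f(x, y) mod 5. Record the zeros.
  x = 0: [0↦3, 1↦4, 2↦4, 3↦3, 4↦1]  zeros at y ∈ ∅
  x = 1: [0↦1, 1↦3, 2↦4, 3↦4, 4↦3]  zeros at y ∈ ∅
  x = 2: [0↦1, 1↦4, 2↦1, 3↦2, 4↦2]  zeros at y ∈ ∅
  x = 3: [0↦3, 1↦2, 2↦0, 3↦2, 4↦3]  zeros at y ∈ {2}
  x = 4: [0↦2, 1↦2, 2↦1, 3↦4, 4↦1]  zeros at y ∈ ∅
Collecting zeros: affine points = {(3, 2)}.
Total count |C(F_5)_aff| = 1.


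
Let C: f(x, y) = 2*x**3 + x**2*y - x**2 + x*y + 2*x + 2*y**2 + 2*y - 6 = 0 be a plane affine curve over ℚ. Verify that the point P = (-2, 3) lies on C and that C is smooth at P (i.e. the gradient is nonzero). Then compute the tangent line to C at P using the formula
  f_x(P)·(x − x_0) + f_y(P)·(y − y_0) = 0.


Tangent line at P: 21*x + 16*y - 6 = 0.

Step 1: f(-2, 3) = 0, so P lies on C.
Step 2: partial derivatives
  f_x(x, y) = 6*x**2 + 2*x*y - 2*x + y + 2, f_y(x, y) = x**2 + x + 4*y + 2.
  f_x(P) = 21, f_y(P) = 16 (gradient nonzero, so P is smooth).
Step 3: tangent line at P: 21·(x − -2) + 16·(y − 3) = 0.
Expanding: 21*x + 16*y - 6 = 0.


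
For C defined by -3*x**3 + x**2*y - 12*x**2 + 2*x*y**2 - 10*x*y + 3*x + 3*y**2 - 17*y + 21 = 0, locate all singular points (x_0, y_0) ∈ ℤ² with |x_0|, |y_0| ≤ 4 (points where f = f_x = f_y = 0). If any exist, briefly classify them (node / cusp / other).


Singular points: {(-1, 3)}; classification: cusp.

Compute partial derivatives:
  f_x = -9*x**2 + 2*x*y - 24*x + 2*y**2 - 10*y + 3.
  f_y = x**2 + 4*x*y - 10*x + 6*y - 17.
Scan x_0 ∈ {−4, ..., 4}. For each x_0, f_y(x_0, y) is a polynomial in y; find its integer roots y ∈ {−4, ..., 4}, then test f_x and f at those candidates.
  x = -4: f_y(-4, y) = 39 - 10*y; no integer root y with |y| ≤ 4.
  x = -3: f_y(-3, y) = 22 - 6*y; no integer root y with |y| ≤ 4.
  x = -2: f_y(-2, y) = 7 - 2*y; no integer root y with |y| ≤ 4.
  x = -1: f_y(-1, y) = 2*y - 6; vanishes at y ∈ {3}. (-1, 3): f_x = 0, f = 0 — SINGULAR.
  x = 0: f_y(0, y) = 6*y - 17; no integer root y with |y| ≤ 4.
  x = 1: f_y(1, y) = 10*y - 26; no integer root y with |y| ≤ 4.
  x = 2: f_y(2, y) = 14*y - 33; no integer root y with |y| ≤ 4.
  x = 3: f_y(3, y) = 18*y - 38; no integer root y with |y| ≤ 4.
  x = 4: f_y(4, y) = 22*y - 41; no integer root y with |y| ≤ 4.
Only singular point on the grid: (-1, 3).
Classify: substitute x = -1 + u, y = 3 + v and expand: f = -3*u**3 + u**2*v + 2*u*v**2 + v**2.
No constant or linear terms (consistent with a singular point). Quadratic part: v**2. Cubic part: -3*u**3 + u**2*v + 2*u*v**2.
The quadratic part v**2 is a perfect square, so there is a single (double) tangent line v = 0, i.e. y = 3. Restricting the cubic part to that line (v = 0) leaves -3*u**3 ≠ 0, so f is not divisible by v and the branch is v² ≈ 3*u**3 to lowest order — this is a cusp.
Classification: cusp.


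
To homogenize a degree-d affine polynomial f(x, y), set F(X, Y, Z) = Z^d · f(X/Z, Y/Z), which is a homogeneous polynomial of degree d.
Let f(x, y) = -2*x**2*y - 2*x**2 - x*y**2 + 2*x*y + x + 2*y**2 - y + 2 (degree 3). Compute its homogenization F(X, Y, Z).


F(X, Y, Z) = -2*X**2*Y - 2*X**2*Z - X*Y**2 + 2*X*Y*Z + X*Z**2 + 2*Y**2*Z - Y*Z**2 + 2*Z**3

deg(f) = 3.
Substitute x = X/Z, y = Y/Z into f, then multiply by Z^3.
  monomial -2·x^2·y^1 ↦ -2·X^2·Y^1·Z^0.
  monomial -2·x^2·y^0 ↦ -2·X^2·Y^0·Z^1.
  monomial -1·x^1·y^2 ↦ -1·X^1·Y^2·Z^0.
  monomial 2·x^1·y^1 ↦ 2·X^1·Y^1·Z^1.
  monomial 1·x^1·y^0 ↦ 1·X^1·Y^0·Z^2.
  monomial 2·x^0·y^2 ↦ 2·X^0·Y^2·Z^1.
  monomial -1·x^0·y^1 ↦ -1·X^0·Y^1·Z^2.
  monomial 2·x^0·y^0 ↦ 2·X^0·Y^0·Z^3.
Collecting: F(X, Y, Z) = -2*X**2*Y - 2*X**2*Z - X*Y**2 + 2*X*Y*Z + X*Z**2 + 2*Y**2*Z - Y*Z**2 + 2*Z**3.


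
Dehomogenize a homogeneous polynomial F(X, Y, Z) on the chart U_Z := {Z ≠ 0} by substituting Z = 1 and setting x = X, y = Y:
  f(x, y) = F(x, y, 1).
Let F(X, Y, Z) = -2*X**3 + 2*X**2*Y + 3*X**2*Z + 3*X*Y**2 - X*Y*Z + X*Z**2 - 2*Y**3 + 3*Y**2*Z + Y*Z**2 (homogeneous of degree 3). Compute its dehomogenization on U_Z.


f(x, y) = -2*x**3 + 2*x**2*y + 3*x**2 + 3*x*y**2 - x*y + x - 2*y**3 + 3*y**2 + y

On U_Z we set Z = 1. Each monomial c·X^i·Y^j·Z^k in F becomes c·x^i·y^j·1^k = c·x^i·y^j.
Substituting Z = 1: F(X, Y, 1) = -2*x**3 + 2*x**2*y + 3*x**2 + 3*x*y**2 - x*y + x - 2*y**3 + 3*y**2 + y.
Note: deg(f) ≤ deg(F) = 3; strict inequality happens when F is divisible by Z (lost terms).


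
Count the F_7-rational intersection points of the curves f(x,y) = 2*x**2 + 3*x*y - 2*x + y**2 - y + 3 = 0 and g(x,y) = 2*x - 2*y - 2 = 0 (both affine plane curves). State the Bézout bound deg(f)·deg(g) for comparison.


Common zeros: {(3, 2)}; count = 1; Bézout bound = 2.

deg(f) = 2, deg(g) = 1, so Bézout bound = 2.
Scan x ∈ F_7. For each x, list the y ∈ F_7 with f(x, y) ≡ 0 and those with g(x, y) ≡ 0 (mod 7); the common zeros in that column are the intersection.
  x = 0: f ≡ 0 at y ∈ ∅; g ≡ 0 at y ∈ {6}; common: ∅.
  x = 1: f ≡ 0 at y ∈ ∅; g ≡ 0 at y ∈ {0}; common: ∅.
  x = 2: f ≡ 0 at y ∈ {0, 2}; g ≡ 0 at y ∈ {1}; common: ∅.
  x = 3: f ≡ 0 at y ∈ {2, 4}; g ≡ 0 at y ∈ {2}; common: {2}.
  x = 4: f ≡ 0 at y ∈ ∅; g ≡ 0 at y ∈ {3}; common: ∅.
  x = 5: f ≡ 0 at y ∈ ∅; g ≡ 0 at y ∈ {4}; common: ∅.
  x = 6: f ≡ 0 at y ∈ {0, 4}; g ≡ 0 at y ∈ {5}; common: ∅.
Collecting: common zeros = {(3, 2)}, so the count is 1.
Comparison with the Bézout bound: 1 ≤ 2 = deg(f)·deg(g), as expected for curves with no common component (the affine F_7-count falls short of the bound because intersections may lie at infinity, over extension fields, or carry multiplicity).


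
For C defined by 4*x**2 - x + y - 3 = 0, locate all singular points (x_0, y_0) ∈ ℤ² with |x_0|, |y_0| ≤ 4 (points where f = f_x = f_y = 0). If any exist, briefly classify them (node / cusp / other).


No singular points in the scanned grid; C is smooth there.

Compute partial derivatives:
  f_x = 8*x - 1.
  f_y = 1.
f_y = 1 is a nonzero constant, so f_y never vanishes: no point (x, y) can satisfy f = f_x = f_y = 0. In particular no (x, y) ∈ {−4, ..., 4}² is singular; the curve is smooth.


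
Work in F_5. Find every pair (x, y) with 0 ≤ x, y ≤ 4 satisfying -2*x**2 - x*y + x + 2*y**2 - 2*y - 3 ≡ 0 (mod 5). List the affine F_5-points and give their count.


Affine F_5-points: {(1, 1), (1, 3), (3, 2), (3, 3), (4, 1), (4, 2)}; count = 6.

For each of the 25 pairs (x, y) ∈ F_5², evaluate f(x, y) mod 5. Record the zeros.
  x = 0: [0↦2, 1↦2, 2↦1, 3↦4, 4↦1]  zeros at y ∈ ∅
  x = 1: [0↦1, 1↦0, 2↦3, 3↦0, 4↦1]  zeros at y ∈ {1, 3}
  x = 2: [0↦1, 1↦4, 2↦1, 3↦2, 4↦2]  zeros at y ∈ ∅
  x = 3: [0↦2, 1↦4, 2↦0, 3↦0, 4↦4]  zeros at y ∈ {2, 3}
  x = 4: [0↦4, 1↦0, 2↦0, 3↦4, 4↦2]  zeros at y ∈ {1, 2}
Collecting zeros: affine points = {(1, 1), (1, 3), (3, 2), (3, 3), (4, 1), (4, 2)}.
Total count |C(F_5)_aff| = 6.


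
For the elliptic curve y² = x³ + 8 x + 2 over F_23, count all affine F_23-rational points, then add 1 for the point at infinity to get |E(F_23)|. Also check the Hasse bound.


Affine points = {(0, 5), (0, 18), (2, 7), (2, 16), (4, 11), (4, 12), (5, 11), (5, 12), (6, 6), (6, 17), (8, 7), (8, 16), (10, 1), (10, 22), (11, 8), (11, 15), (12, 3), (12, 20), (13, 7), (13, 16), (14, 11), (14, 12), (15, 1), (15, 22), (21, 1), (21, 22), (22, 4), (22, 19)}; affine count = 28; |E(F_23)| = 29.

Discriminant check: Δ ∝ 4a³ + 27b² = 4·8³ + 27·2² = 4·512 + 27·4 ≡ 17 (mod 23). Nonzero ⇒ E is nonsingular.
For each x ∈ F_23, compute rhs = x³ + 8·x + 2 mod 23, then count y ∈ F_23 with y² ≡ rhs.
  x = 0: rhs = 2, matching y values: 5, 18 (2 points).
  x = 1: rhs = 11, matching y values: none (0 points).
  x = 2: rhs = 3, matching y values: 7, 16 (2 points).
  x = 3: rhs = 7, matching y values: none (0 points).
  x = 4: rhs = 6, matching y values: 11, 12 (2 points).
  x = 5: rhs = 6, matching y values: 11, 12 (2 points).
  x = 6: rhs = 13, matching y values: 6, 17 (2 points).
  x = 7: rhs = 10, matching y values: none (0 points).
  x = 8: rhs = 3, matching y values: 7, 16 (2 points).
  x = 9: rhs = 21, matching y values: none (0 points).
  x = 10: rhs = 1, matching y values: 1, 22 (2 points).
  x = 11: rhs = 18, matching y values: 8, 15 (2 points).
  x = 12: rhs = 9, matching y values: 3, 20 (2 points).
  x = 13: rhs = 3, matching y values: 7, 16 (2 points).
  x = 14: rhs = 6, matching y values: 11, 12 (2 points).
  x = 15: rhs = 1, matching y values: 1, 22 (2 points).
  x = 16: rhs = 17, matching y values: none (0 points).
  x = 17: rhs = 14, matching y values: none (0 points).
  x = 18: rhs = 21, matching y values: none (0 points).
  x = 19: rhs = 21, matching y values: none (0 points).
  x = 20: rhs = 20, matching y values: none (0 points).
  x = 21: rhs = 1, matching y values: 1, 22 (2 points).
  x = 22: rhs = 16, matching y values: 4, 19 (2 points).
Total affine count: 28.
Full point count |E(F_23)| = 28 + 1 = 29.
Hasse bound: |29 − (23+1)| = |5| = 5 ≤ 2√23 ≈ 9.5917 ✓.


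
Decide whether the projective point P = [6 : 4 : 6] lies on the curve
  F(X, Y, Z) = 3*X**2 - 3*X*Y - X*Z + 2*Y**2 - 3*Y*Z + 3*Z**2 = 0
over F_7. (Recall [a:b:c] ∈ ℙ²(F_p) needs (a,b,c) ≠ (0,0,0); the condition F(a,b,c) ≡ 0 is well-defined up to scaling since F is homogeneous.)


F(6,4,6) ≡ 5 (mod 7); P is NOT on the curve.

Evaluate F(6, 4, 6) term-by-term (mod 7).
  3*X**2 ↦ 3·36·1·1 = 108
  -3*X*Y ↦ -3·6·4·1 = -72
  -X*Z ↦ -1·6·1·6 = -36
  2*Y**2 ↦ 2·1·16·1 = 32
  -3*Y*Z ↦ -3·1·4·6 = -72
  3*Z**2 ↦ 3·1·1·36 = 108
Sum: F(6, 4, 6) = (108) + (-72) + (-36) + (32) + (-72) + (108) = 68.
Reducing mod 7: 68 ≡ 5 (mod 7).
Since F(a, b, c) ≡ 5 ≠ 0 (mod 7), P does NOT lie on the curve.


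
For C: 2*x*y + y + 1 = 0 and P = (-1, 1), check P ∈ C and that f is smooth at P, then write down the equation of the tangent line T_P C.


Tangent line at P: 2*x - y + 3 = 0.

Step 1: f(-1, 1) = 0, so P lies on C.
Step 2: partial derivatives
  f_x(x, y) = 2*y, f_y(x, y) = 2*x + 1.
  f_x(P) = 2, f_y(P) = -1 (gradient nonzero, so P is smooth).
Step 3: tangent line at P: 2·(x − -1) + -1·(y − 1) = 0.
Expanding: 2*x - y + 3 = 0.


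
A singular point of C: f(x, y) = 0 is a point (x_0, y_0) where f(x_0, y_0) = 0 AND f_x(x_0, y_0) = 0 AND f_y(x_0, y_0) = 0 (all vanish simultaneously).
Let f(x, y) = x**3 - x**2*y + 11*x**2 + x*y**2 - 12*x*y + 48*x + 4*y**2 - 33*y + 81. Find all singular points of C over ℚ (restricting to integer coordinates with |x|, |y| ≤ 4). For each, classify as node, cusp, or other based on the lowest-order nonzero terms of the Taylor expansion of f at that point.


Singular points: {(-3, 3)}; classification: node.

Compute partial derivatives:
  f_x = 3*x**2 - 2*x*y + 22*x + y**2 - 12*y + 48.
  f_y = -x**2 + 2*x*y - 12*x + 8*y - 33.
Scan x_0 ∈ {−4, ..., 4}. For each x_0, f_y(x_0, y) is a polynomial in y; find its integer roots y ∈ {−4, ..., 4}, then test f_x and f at those candidates.
  x = -4: f_y(-4, y) = -1; no integer root y with |y| ≤ 4.
  x = -3: f_y(-3, y) = 2*y - 6; vanishes at y ∈ {3}. (-3, 3): f_x = 0, f = 0 — SINGULAR.
  x = -2: f_y(-2, y) = 4*y - 13; no integer root y with |y| ≤ 4.
  x = -1: f_y(-1, y) = 6*y - 22; no integer root y with |y| ≤ 4.
  x = 0: f_y(0, y) = 8*y - 33; no integer root y with |y| ≤ 4.
  x = 1: f_y(1, y) = 10*y - 46; no integer root y with |y| ≤ 4.
  x = 2: f_y(2, y) = 12*y - 61; no integer root y with |y| ≤ 4.
  x = 3: f_y(3, y) = 14*y - 78; no integer root y with |y| ≤ 4.
  x = 4: f_y(4, y) = 16*y - 97; no integer root y with |y| ≤ 4.
Only singular point on the grid: (-3, 3).
Classify: substitute x = -3 + u, y = 3 + v and expand: f = u**3 - u**2*v - u**2 + u*v**2 + v**2.
No constant or linear terms (consistent with a singular point). Quadratic part: -u**2 + v**2. Cubic part: u**3 - u**2*v + u*v**2.
The quadratic part v**2 - u**2 = (v − u)(v + u) splits into two distinct linear factors, so there are two distinct tangent lines y − 3 = ±(x − -3) — this is a node (ordinary double point).
Classification: node.


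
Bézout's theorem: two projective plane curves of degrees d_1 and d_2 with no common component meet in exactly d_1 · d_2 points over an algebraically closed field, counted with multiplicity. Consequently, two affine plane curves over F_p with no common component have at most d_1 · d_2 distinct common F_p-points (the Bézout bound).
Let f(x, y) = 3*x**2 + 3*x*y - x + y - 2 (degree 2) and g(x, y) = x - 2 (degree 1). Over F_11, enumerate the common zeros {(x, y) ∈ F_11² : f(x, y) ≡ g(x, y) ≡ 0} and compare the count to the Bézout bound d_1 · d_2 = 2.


Common zeros: {(2, 2)}; count = 1; Bézout bound = 2.

deg(f) = 2, deg(g) = 1, so Bézout bound = 2.
Scan x ∈ F_11. For each x, list the y ∈ F_11 with f(x, y) ≡ 0 and those with g(x, y) ≡ 0 (mod 11); the common zeros in that column are the intersection.
  x = 0: f ≡ 0 at y ∈ {2}; g ≡ 0 at y ∈ ∅; common: ∅.
  x = 1: f ≡ 0 at y ∈ {0}; g ≡ 0 at y ∈ ∅; common: ∅.
  x = 2: f ≡ 0 at y ∈ {2}; g ≡ 0 at y ∈ {0, 1, 2, 3, 4, 5, 6, 7, 8, 9, 10}; common: {2}.
  x = 3: f ≡ 0 at y ∈ {0}; g ≡ 0 at y ∈ ∅; common: ∅.
  x = 4: f ≡ 0 at y ∈ {1}; g ≡ 0 at y ∈ ∅; common: ∅.
  x = 5: f ≡ 0 at y ∈ {4}; g ≡ 0 at y ∈ ∅; common: ∅.
  x = 6: f ≡ 0 at y ∈ {4}; g ≡ 0 at y ∈ ∅; common: ∅.
  x = 7: f ≡ 0 at y ∈ ∅; g ≡ 0 at y ∈ ∅; common: ∅.
  x = 8: f ≡ 0 at y ∈ {9}; g ≡ 0 at y ∈ ∅; common: ∅.
  x = 9: f ≡ 0 at y ∈ {9}; g ≡ 0 at y ∈ ∅; common: ∅.
  x = 10: f ≡ 0 at y ∈ {1}; g ≡ 0 at y ∈ ∅; common: ∅.
Collecting: common zeros = {(2, 2)}, so the count is 1.
Comparison with the Bézout bound: 1 ≤ 2 = deg(f)·deg(g), as expected for curves with no common component (the affine F_11-count falls short of the bound because intersections may lie at infinity, over extension fields, or carry multiplicity).


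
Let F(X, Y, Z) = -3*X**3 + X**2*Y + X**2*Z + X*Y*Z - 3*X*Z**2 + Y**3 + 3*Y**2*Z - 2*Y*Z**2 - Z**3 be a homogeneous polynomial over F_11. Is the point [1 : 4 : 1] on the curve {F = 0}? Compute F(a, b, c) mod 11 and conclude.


F(1,4,1) ≡ 7 (mod 11); P is NOT on the curve.

Evaluate F(1, 4, 1) term-by-term (mod 11).
  -3*X**3 ↦ -3·1·1·1 = -3
  X**2*Y ↦ 1·1·4·1 = 4
  X**2*Z ↦ 1·1·1·1 = 1
  X*Y*Z ↦ 1·1·4·1 = 4
  -3*X*Z**2 ↦ -3·1·1·1 = -3
  Y**3 ↦ 1·1·64·1 = 64
  3*Y**2*Z ↦ 3·1·16·1 = 48
  -2*Y*Z**2 ↦ -2·1·4·1 = -8
  -Z**3 ↦ -1·1·1·1 = -1
Sum: F(1, 4, 1) = (-3) + (4) + (1) + (4) + (-3) + (64) + (48) + (-8) + (-1) = 106.
Reducing mod 11: 106 ≡ 7 (mod 11).
Since F(a, b, c) ≡ 7 ≠ 0 (mod 11), P does NOT lie on the curve.


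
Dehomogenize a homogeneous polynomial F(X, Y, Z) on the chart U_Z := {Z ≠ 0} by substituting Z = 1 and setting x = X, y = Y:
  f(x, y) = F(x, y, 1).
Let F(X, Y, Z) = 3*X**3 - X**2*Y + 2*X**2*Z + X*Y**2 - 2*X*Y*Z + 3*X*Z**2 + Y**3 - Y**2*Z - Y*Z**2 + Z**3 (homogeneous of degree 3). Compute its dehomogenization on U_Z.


f(x, y) = 3*x**3 - x**2*y + 2*x**2 + x*y**2 - 2*x*y + 3*x + y**3 - y**2 - y + 1

On U_Z we set Z = 1. Each monomial c·X^i·Y^j·Z^k in F becomes c·x^i·y^j·1^k = c·x^i·y^j.
Substituting Z = 1: F(X, Y, 1) = 3*x**3 - x**2*y + 2*x**2 + x*y**2 - 2*x*y + 3*x + y**3 - y**2 - y + 1.
Note: deg(f) ≤ deg(F) = 3; strict inequality happens when F is divisible by Z (lost terms).


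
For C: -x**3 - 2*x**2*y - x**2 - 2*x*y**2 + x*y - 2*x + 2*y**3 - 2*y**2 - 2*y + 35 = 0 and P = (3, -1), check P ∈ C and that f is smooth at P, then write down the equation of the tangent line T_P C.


Tangent line at P: -26*x + 5*y + 83 = 0.

Step 1: f(3, -1) = 0, so P lies on C.
Step 2: partial derivatives
  f_x(x, y) = -3*x**2 - 4*x*y - 2*x - 2*y**2 + y - 2, f_y(x, y) = -2*x**2 - 4*x*y + x + 6*y**2 - 4*y - 2.
  f_x(P) = -26, f_y(P) = 5 (gradient nonzero, so P is smooth).
Step 3: tangent line at P: -26·(x − 3) + 5·(y − -1) = 0.
Expanding: -26*x + 5*y + 83 = 0.


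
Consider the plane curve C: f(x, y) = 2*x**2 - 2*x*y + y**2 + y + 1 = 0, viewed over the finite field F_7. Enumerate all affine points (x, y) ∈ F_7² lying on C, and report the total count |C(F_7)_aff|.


Affine F_7-points: {(0, 2), (0, 4), (2, 1), (2, 2), (4, 3), (4, 4), (6, 1), (6, 3)}; count = 8.

For each of the 49 pairs (x, y) ∈ F_7², evaluate f(x, y) mod 7. Record the zeros.
  x = 0: [0↦1, 1↦3, 2↦0, 3↦6, 4↦0, 5↦3, 6↦1]  zeros at y ∈ {2, 4}
  x = 1: [0↦3, 1↦3, 2↦5, 3↦2, 4↦1, 5↦2, 6↦5]  zeros at y ∈ ∅
  x = 2: [0↦2, 1↦0, 2↦0, 3↦2, 4↦6, 5↦5, 6↦6]  zeros at y ∈ {1, 2}
  x = 3: [0↦5, 1↦1, 2↦6, 3↦6, 4↦1, 5↦5, 6↦4]  zeros at y ∈ ∅
  x = 4: [0↦5, 1↦6, 2↦2, 3↦0, 4↦0, 5↦2, 6↦6]  zeros at y ∈ {3, 4}
  x = 5: [0↦2, 1↦1, 2↦2, 3↦5, 4↦3, 5↦3, 6↦5]  zeros at y ∈ ∅
  x = 6: [0↦3, 1↦0, 2↦6, 3↦0, 4↦3, 5↦1, 6↦1]  zeros at y ∈ {1, 3}
Collecting zeros: affine points = {(0, 2), (0, 4), (2, 1), (2, 2), (4, 3), (4, 4), (6, 1), (6, 3)}.
Total count |C(F_7)_aff| = 8.


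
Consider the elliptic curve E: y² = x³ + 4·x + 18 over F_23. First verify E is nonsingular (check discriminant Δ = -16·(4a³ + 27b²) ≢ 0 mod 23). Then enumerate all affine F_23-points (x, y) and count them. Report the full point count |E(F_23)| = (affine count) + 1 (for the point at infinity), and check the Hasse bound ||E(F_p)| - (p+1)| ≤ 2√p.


Affine points = {(0, 8), (0, 15), (1, 0), (4, 11), (4, 12), (5, 5), (5, 18), (9, 1), (9, 22), (10, 0), (11, 6), (11, 17), (12, 0), (13, 6), (13, 17), (14, 9), (14, 14), (15, 7), (15, 16), (17, 10), (17, 13), (20, 5), (20, 18), (21, 5), (21, 18), (22, 6), (22, 17)}; affine count = 27; |E(F_23)| = 28.

Discriminant check: Δ ∝ 4a³ + 27b² = 4·4³ + 27·18² = 4·64 + 27·324 ≡ 11 (mod 23). Nonzero ⇒ E is nonsingular.
For each x ∈ F_23, compute rhs = x³ + 4·x + 18 mod 23, then count y ∈ F_23 with y² ≡ rhs.
  x = 0: rhs = 18, matching y values: 8, 15 (2 points).
  x = 1: rhs = 0, matching y values: 0 (1 points).
  x = 2: rhs = 11, matching y values: none (0 points).
  x = 3: rhs = 11, matching y values: none (0 points).
  x = 4: rhs = 6, matching y values: 11, 12 (2 points).
  x = 5: rhs = 2, matching y values: 5, 18 (2 points).
  x = 6: rhs = 5, matching y values: none (0 points).
  x = 7: rhs = 21, matching y values: none (0 points).
  x = 8: rhs = 10, matching y values: none (0 points).
  x = 9: rhs = 1, matching y values: 1, 22 (2 points).
  x = 10: rhs = 0, matching y values: 0 (1 points).
  x = 11: rhs = 13, matching y values: 6, 17 (2 points).
  x = 12: rhs = 0, matching y values: 0 (1 points).
  x = 13: rhs = 13, matching y values: 6, 17 (2 points).
  x = 14: rhs = 12, matching y values: 9, 14 (2 points).
  x = 15: rhs = 3, matching y values: 7, 16 (2 points).
  x = 16: rhs = 15, matching y values: none (0 points).
  x = 17: rhs = 8, matching y values: 10, 13 (2 points).
  x = 18: rhs = 11, matching y values: none (0 points).
  x = 19: rhs = 7, matching y values: none (0 points).
  x = 20: rhs = 2, matching y values: 5, 18 (2 points).
  x = 21: rhs = 2, matching y values: 5, 18 (2 points).
  x = 22: rhs = 13, matching y values: 6, 17 (2 points).
Total affine count: 27.
Full point count |E(F_23)| = 27 + 1 = 28.
Hasse bound: |28 − (23+1)| = |4| = 4 ≤ 2√23 ≈ 9.5917 ✓.


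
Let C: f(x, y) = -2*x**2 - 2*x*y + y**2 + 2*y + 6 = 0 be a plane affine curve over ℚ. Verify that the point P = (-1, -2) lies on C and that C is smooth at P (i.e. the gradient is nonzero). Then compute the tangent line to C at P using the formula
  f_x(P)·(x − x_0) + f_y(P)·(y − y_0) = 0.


Tangent line at P: 8*x + 8 = 0.

Step 1: f(-1, -2) = 0, so P lies on C.
Step 2: partial derivatives
  f_x(x, y) = -4*x - 2*y, f_y(x, y) = -2*x + 2*y + 2.
  f_x(P) = 8, f_y(P) = 0 (gradient nonzero, so P is smooth).
Step 3: tangent line at P: 8·(x − -1) + 0·(y − -2) = 0.
Expanding: 8*x + 8 = 0.


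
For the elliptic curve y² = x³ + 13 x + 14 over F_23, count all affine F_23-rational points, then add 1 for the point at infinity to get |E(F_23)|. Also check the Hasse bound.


Affine points = {(2, 5), (2, 18), (6, 3), (6, 20), (8, 3), (8, 20), (9, 3), (9, 20), (11, 4), (11, 19), (12, 9), (12, 14), (18, 10), (18, 13), (19, 6), (19, 17), (21, 7), (21, 16), (22, 0)}; affine count = 19; |E(F_23)| = 20.

Discriminant check: Δ ∝ 4a³ + 27b² = 4·13³ + 27·14² = 4·2197 + 27·196 ≡ 4 (mod 23). Nonzero ⇒ E is nonsingular.
For each x ∈ F_23, compute rhs = x³ + 13·x + 14 mod 23, then count y ∈ F_23 with y² ≡ rhs.
  x = 0: rhs = 14, matching y values: none (0 points).
  x = 1: rhs = 5, matching y values: none (0 points).
  x = 2: rhs = 2, matching y values: 5, 18 (2 points).
  x = 3: rhs = 11, matching y values: none (0 points).
  x = 4: rhs = 15, matching y values: none (0 points).
  x = 5: rhs = 20, matching y values: none (0 points).
  x = 6: rhs = 9, matching y values: 3, 20 (2 points).
  x = 7: rhs = 11, matching y values: none (0 points).
  x = 8: rhs = 9, matching y values: 3, 20 (2 points).
  x = 9: rhs = 9, matching y values: 3, 20 (2 points).
  x = 10: rhs = 17, matching y values: none (0 points).
  x = 11: rhs = 16, matching y values: 4, 19 (2 points).
  x = 12: rhs = 12, matching y values: 9, 14 (2 points).
  x = 13: rhs = 11, matching y values: none (0 points).
  x = 14: rhs = 19, matching y values: none (0 points).
  x = 15: rhs = 19, matching y values: none (0 points).
  x = 16: rhs = 17, matching y values: none (0 points).
  x = 17: rhs = 19, matching y values: none (0 points).
  x = 18: rhs = 8, matching y values: 10, 13 (2 points).
  x = 19: rhs = 13, matching y values: 6, 17 (2 points).
  x = 20: rhs = 17, matching y values: none (0 points).
  x = 21: rhs = 3, matching y values: 7, 16 (2 points).
  x = 22: rhs = 0, matching y values: 0 (1 points).
Total affine count: 19.
Full point count |E(F_23)| = 19 + 1 = 20.
Hasse bound: |20 − (23+1)| = |-4| = 4 ≤ 2√23 ≈ 9.5917 ✓.
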